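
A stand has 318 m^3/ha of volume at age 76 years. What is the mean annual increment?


MAI = 318 / 76 = 4.1842 ≈ 4.18 m^3/ha/yr

4.18 m^3/ha/yr


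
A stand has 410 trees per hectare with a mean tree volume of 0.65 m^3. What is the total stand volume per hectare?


V_stand = 410 * 0.65 = 266.5 m^3/ha

266.5 m^3/ha


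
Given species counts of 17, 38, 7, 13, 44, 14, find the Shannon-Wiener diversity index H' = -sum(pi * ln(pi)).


Total N = 17 + 38 + 7 + 13 + 44 + 14 = 133
Per-species terms:
  p = 17/133 = 0.127820; ln(p) = -2.057132; p*ln(p) = 0.127820 * (-2.057132) = -0.262943
  p = 38/133 = 0.285714; ln(p) = -1.252764; p*ln(p) = 0.285714 * (-1.252764) = -0.357932
  p = 7/133 = 0.052632; ln(p) = -2.944431; p*ln(p) = 0.052632 * (-2.944431) = -0.154971
  p = 13/133 = 0.097744; ln(p) = -2.325403; p*ln(p) = 0.097744 * (-2.325403) = -0.227294
  p = 44/133 = 0.330827; ln(p) = -1.106160; p*ln(p) = 0.330827 * (-1.106160) = -0.365948
  p = 14/133 = 0.105263; ln(p) = -2.251293; p*ln(p) = 0.105263 * (-2.251293) = -0.236978
sum(p*ln(p)) = (-0.262943) + (-0.357932) + (-0.154971) + (-0.227294) + (-0.365948) + (-0.236978) = -1.606066
H' = -(-1.606066) = 1.606066 ≈ 1.6061

1.6061


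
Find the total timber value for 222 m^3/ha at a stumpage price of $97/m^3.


Value = 222 * 97 = $21534/ha

$21534/ha


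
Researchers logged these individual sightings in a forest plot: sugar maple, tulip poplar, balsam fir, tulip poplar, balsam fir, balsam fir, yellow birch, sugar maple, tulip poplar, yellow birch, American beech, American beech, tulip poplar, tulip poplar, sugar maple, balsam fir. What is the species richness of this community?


Total individuals logged = 16
Distinct species (count of individuals): sugar maple (3), tulip poplar (5), balsam fir (4), yellow birch (2), American beech (2)
Species richness = number of distinct species = 5

5


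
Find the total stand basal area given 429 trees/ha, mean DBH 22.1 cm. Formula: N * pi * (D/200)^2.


(D/200)^2 = (22.1/200)^2 = 0.1105^2 = 0.01221025
Individual BA = 3.141593 * 0.01221025 = 0.0383596 m^2
Stand BA = 429 * 0.0383596 = 16.4563 ≈ 16.46 m^2/ha

16.46 m^2/ha


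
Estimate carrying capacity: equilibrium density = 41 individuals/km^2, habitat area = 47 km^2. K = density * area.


K = 41 * 47 = 1927 individuals

1927 individuals


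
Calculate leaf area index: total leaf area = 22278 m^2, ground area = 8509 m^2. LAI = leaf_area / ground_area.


LAI = 22278 / 8509 = 2.6182 ≈ 2.62

2.62


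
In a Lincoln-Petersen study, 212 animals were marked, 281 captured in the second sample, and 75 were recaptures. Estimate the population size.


N = M * C / R = 212 * 281 / 75 = 59572 / 75 = 794.29 ≈ 794

794 individuals


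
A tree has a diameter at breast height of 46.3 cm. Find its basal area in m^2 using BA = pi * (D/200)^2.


D/200 = 46.3/200 = 0.2315 m
(D/200)^2 = 0.2315^2 = 0.05359225
BA = 3.141593 * 0.05359225 = 0.168365 ≈ 0.1684 m^2

0.1684 m^2


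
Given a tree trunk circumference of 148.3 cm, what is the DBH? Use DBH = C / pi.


DBH = C / pi = 148.3 / 3.141593 = 47.2054 ≈ 47.21 cm

47.21 cm


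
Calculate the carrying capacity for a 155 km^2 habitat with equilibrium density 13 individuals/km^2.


K = 13 * 155 = 2015 individuals

2015 individuals


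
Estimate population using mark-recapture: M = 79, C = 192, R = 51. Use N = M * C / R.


N = M * C / R = 79 * 192 / 51 = 15168 / 51 = 297.41 ≈ 297

297 individuals


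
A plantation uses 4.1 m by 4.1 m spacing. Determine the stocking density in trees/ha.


N = 10000 / 4.1^2 = 10000 / 16.81 = 594.884 ≈ 595 trees/ha

595 trees/ha


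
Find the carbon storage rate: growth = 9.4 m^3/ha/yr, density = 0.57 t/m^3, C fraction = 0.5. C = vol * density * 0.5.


C = 9.4 * 0.57 * 0.5 = 2.679 ≈ 2.68 t C/ha/yr

2.68 t C/ha/yr


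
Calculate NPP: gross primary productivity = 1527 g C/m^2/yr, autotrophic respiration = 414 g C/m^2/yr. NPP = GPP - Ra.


NPP = GPP - Ra = 1527 - 414 = 1113 g C/m^2/yr

1113 g C/m^2/yr


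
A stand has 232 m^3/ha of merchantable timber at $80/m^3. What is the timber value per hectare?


Value = 232 * 80 = $18560/ha

$18560/ha


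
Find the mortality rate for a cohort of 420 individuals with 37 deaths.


Mortality rate = 37 / 420 = 0.088095 ≈ 0.0881

0.0881


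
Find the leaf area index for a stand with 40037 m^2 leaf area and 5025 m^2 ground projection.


LAI = 40037 / 5025 = 7.9676 ≈ 7.97

7.97


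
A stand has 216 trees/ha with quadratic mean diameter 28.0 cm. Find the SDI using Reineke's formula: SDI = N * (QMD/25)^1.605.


QMD/25 = 28.0/25 = 1.12
(1.12)^1.605 = exp(1.605 * ln(1.12)) = exp(1.605 * 0.113329) = exp(0.181893) = 1.19949
SDI = 216 * 1.19949 = 259.090 ≈ 259

259


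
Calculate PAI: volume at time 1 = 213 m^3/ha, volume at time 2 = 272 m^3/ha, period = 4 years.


PAI = (V2 - V1) / period = (272 - 213) / 4 = 59 / 4 = 14.75 m^3/ha/yr

14.75 m^3/ha/yr


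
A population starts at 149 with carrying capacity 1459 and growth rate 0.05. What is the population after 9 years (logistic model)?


(K - N0)/N0 = (1459 - 149)/149 = 1310/149 = 8.79195
r*t = 0.05 * 9 = 0.45; exp(-0.45) = 0.637628
8.79195 * 0.637628 = 5.60599
1 + 5.60599 = 6.60599
N = 1459 / 6.60599 = 220.860 ≈ 221

221


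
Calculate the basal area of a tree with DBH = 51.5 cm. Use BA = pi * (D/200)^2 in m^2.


D/200 = 51.5/200 = 0.2575 m
(D/200)^2 = 0.2575^2 = 0.06630625
BA = 3.141593 * 0.06630625 = 0.208307 ≈ 0.2083 m^2

0.2083 m^2


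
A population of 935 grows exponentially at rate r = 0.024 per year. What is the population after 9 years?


r*t = 0.024 * 9 = 0.216
exp(0.216) = 1.24110
N = 935 * 1.24110 = 1160.43 ≈ 1160

1160


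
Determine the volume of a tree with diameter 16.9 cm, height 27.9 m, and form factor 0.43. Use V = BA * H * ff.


(D/200)^2 = (16.9/200)^2 = 0.0845^2 = 0.00714025
BA = 3.141593 * 0.00714025 = 0.0224318 m^2
V = 0.0224318 * 27.9 * 0.43 = 0.269114 ≈ 0.269 m^3

0.269 m^3


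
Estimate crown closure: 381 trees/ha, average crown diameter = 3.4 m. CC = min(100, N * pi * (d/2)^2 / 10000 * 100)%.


(d/2)^2 = (3.4/2)^2 = 1.7^2 = 2.89
Crown area = 3.141593 * 2.89 = 9.07920 m^2
N * area / 10000 * 100 = 381 * 9.07920 / 10000 * 100 = 34.5918
CC = min(100, 34.5918) = 34.5918 ≈ 34.6%

34.6%


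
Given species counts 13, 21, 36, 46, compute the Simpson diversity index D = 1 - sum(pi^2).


Total N = 13 + 21 + 36 + 46 = 116
Per-species terms:
  p = 13/116 = 0.112069; p^2 = 0.112069^2 = 0.012559
  p = 21/116 = 0.181034; p^2 = 0.181034^2 = 0.032773
  p = 36/116 = 0.310345; p^2 = 0.310345^2 = 0.096314
  p = 46/116 = 0.396552; p^2 = 0.396552^2 = 0.157253
sum(p^2) = 0.012559 + 0.032773 + 0.096314 + 0.157253 = 0.298899
D = 1 - 0.298899 = 0.701101 ≈ 0.7011

0.7011


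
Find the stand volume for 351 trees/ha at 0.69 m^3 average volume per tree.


V_stand = 351 * 0.69 = 242.19 ≈ 242.2 m^3/ha

242.2 m^3/ha


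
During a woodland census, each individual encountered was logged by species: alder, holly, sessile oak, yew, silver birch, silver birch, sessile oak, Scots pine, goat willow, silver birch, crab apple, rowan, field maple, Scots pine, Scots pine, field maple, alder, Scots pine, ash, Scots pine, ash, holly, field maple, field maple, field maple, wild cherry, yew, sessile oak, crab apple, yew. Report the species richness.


Total individuals logged = 30
Distinct species (count of individuals): alder (2), holly (2), sessile oak (3), yew (3), silver birch (3), Scots pine (5), goat willow (1), crab apple (2), rowan (1), field maple (5), ash (2), wild cherry (1)
Species richness = number of distinct species = 12

12


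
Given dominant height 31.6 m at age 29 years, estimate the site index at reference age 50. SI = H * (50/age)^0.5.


50/29 = 1.72414
(1.72414)^0.5 = 1.31307
SI = 31.6 * 1.31307 = 41.4930 ≈ 41.5 m

41.5 m


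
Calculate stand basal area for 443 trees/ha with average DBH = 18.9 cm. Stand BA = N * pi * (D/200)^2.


(D/200)^2 = (18.9/200)^2 = 0.0945^2 = 0.00893025
Individual BA = 3.141593 * 0.00893025 = 0.0280552 m^2
Stand BA = 443 * 0.0280552 = 12.4285 ≈ 12.43 m^2/ha

12.43 m^2/ha


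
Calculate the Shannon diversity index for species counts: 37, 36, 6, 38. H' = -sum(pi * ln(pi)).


Total N = 37 + 36 + 6 + 38 = 117
Per-species terms:
  p = 37/117 = 0.316239; ln(p) = -1.151257; p*ln(p) = 0.316239 * (-1.151257) = -0.364072
  p = 36/117 = 0.307692; ln(p) = -1.178656; p*ln(p) = 0.307692 * (-1.178656) = -0.362663
  p = 6/117 = 0.051282; ln(p) = -2.970415; p*ln(p) = 0.051282 * (-2.970415) = -0.152329
  p = 38/117 = 0.324786; ln(p) = -1.124589; p*ln(p) = 0.324786 * (-1.124589) = -0.365251
sum(p*ln(p)) = (-0.364072) + (-0.362663) + (-0.152329) + (-0.365251) = -1.244315
H' = -(-1.244315) = 1.244315 ≈ 1.2443

1.2443


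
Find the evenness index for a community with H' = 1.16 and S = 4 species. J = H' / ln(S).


ln(4) = 1.38629
J = H' / ln(S) = 1.16 / 1.38629 = 0.836766 ≈ 0.8368

0.8368


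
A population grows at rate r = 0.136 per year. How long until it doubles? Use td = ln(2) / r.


td = ln(2) / 0.136 = 0.693147 / 0.136 = 5.09667 ≈ 5.1 years

5.1 years


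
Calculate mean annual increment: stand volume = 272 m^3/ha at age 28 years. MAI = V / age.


MAI = 272 / 28 = 9.7143 ≈ 9.71 m^3/ha/yr

9.71 m^3/ha/yr


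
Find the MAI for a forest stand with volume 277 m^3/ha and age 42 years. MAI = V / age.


MAI = 277 / 42 = 6.5952 ≈ 6.60 m^3/ha/yr

6.60 m^3/ha/yr


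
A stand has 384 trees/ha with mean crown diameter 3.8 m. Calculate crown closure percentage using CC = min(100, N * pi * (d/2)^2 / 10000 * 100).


(d/2)^2 = (3.8/2)^2 = 1.9^2 = 3.61
Crown area = 3.141593 * 3.61 = 11.3412 m^2
N * area / 10000 * 100 = 384 * 11.3412 / 10000 * 100 = 43.5502
CC = min(100, 43.5502) = 43.5502 ≈ 43.6%

43.6%


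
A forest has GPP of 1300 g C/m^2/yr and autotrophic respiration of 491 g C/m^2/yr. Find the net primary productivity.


NPP = GPP - Ra = 1300 - 491 = 809 g C/m^2/yr

809 g C/m^2/yr


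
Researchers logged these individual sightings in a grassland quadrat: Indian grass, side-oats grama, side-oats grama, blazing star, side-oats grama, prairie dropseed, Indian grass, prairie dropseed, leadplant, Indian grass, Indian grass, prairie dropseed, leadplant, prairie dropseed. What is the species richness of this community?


Total individuals logged = 14
Distinct species (count of individuals): Indian grass (4), side-oats grama (3), blazing star (1), prairie dropseed (4), leadplant (2)
Species richness = number of distinct species = 5

5


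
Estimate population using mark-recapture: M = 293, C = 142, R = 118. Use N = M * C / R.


N = M * C / R = 293 * 142 / 118 = 41606 / 118 = 352.59 ≈ 353

353 individuals


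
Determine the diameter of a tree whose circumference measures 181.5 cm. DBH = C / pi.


DBH = C / pi = 181.5 / 3.141593 = 57.7732 ≈ 57.77 cm

57.77 cm


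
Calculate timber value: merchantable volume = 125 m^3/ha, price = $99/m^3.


Value = 125 * 99 = $12375/ha

$12375/ha


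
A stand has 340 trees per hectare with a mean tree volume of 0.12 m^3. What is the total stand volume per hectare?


V_stand = 340 * 0.12 = 40.8 m^3/ha

40.8 m^3/ha


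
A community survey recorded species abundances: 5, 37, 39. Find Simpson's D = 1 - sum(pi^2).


Total N = 5 + 37 + 39 = 81
Per-species terms:
  p = 5/81 = 0.061728; p^2 = 0.061728^2 = 0.003810
  p = 37/81 = 0.456790; p^2 = 0.456790^2 = 0.208657
  p = 39/81 = 0.481481; p^2 = 0.481481^2 = 0.231824
sum(p^2) = 0.003810 + 0.208657 + 0.231824 = 0.444291
D = 1 - 0.444291 = 0.555709 ≈ 0.5557

0.5557


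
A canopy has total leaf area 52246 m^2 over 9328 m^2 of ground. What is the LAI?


LAI = 52246 / 9328 = 5.6010 ≈ 5.60

5.60


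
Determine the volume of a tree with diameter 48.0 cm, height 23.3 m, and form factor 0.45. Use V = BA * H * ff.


(D/200)^2 = (48.0/200)^2 = 0.24^2 = 0.0576
BA = 3.141593 * 0.0576 = 0.180956 m^2
V = 0.180956 * 23.3 * 0.45 = 1.89732 ≈ 1.897 m^3

1.897 m^3


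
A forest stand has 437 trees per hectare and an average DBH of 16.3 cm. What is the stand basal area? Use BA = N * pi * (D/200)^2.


(D/200)^2 = (16.3/200)^2 = 0.0815^2 = 0.00664225
Individual BA = 3.141593 * 0.00664225 = 0.0208672 m^2
Stand BA = 437 * 0.0208672 = 9.11897 ≈ 9.12 m^2/ha

9.12 m^2/ha


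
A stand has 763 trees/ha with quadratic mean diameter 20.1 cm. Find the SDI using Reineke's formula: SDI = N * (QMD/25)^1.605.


QMD/25 = 20.1/25 = 0.804
(0.804)^1.605 = exp(1.605 * ln(0.804)) = exp(1.605 * (-0.218156)) = exp(-0.350140) = 0.704589
SDI = 763 * 0.704589 = 537.601 ≈ 538

538


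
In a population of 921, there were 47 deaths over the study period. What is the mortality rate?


Mortality rate = 47 / 921 = 0.051031 ≈ 0.0510

0.0510


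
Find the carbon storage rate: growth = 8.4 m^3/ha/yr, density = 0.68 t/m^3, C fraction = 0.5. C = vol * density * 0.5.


C = 8.4 * 0.68 * 0.5 = 2.856 ≈ 2.86 t C/ha/yr

2.86 t C/ha/yr


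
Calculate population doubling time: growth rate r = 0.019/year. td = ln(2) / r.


td = ln(2) / 0.019 = 0.693147 / 0.019 = 36.4814 ≈ 36.5 years

36.5 years


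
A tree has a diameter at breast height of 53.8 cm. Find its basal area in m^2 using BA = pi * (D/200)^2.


D/200 = 53.8/200 = 0.269 m
(D/200)^2 = 0.269^2 = 0.072361
BA = 3.141593 * 0.072361 = 0.227329 ≈ 0.2273 m^2

0.2273 m^2


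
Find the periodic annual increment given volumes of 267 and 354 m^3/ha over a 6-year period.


PAI = (V2 - V1) / period = (354 - 267) / 6 = 87 / 6 = 14.50 m^3/ha/yr

14.50 m^3/ha/yr


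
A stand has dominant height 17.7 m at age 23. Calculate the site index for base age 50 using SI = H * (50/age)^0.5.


50/23 = 2.17391
(2.17391)^0.5 = 1.47442
SI = 17.7 * 1.47442 = 26.0972 ≈ 26.1 m

26.1 m


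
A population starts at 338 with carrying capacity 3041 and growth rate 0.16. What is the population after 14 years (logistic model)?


(K - N0)/N0 = (3041 - 338)/338 = 2703/338 = 7.99704
r*t = 0.16 * 14 = 2.24; exp(-2.24) = 0.106459
7.99704 * 0.106459 = 0.851357
1 + 0.851357 = 1.85136
N = 3041 / 1.85136 = 1642.58 ≈ 1643

1643


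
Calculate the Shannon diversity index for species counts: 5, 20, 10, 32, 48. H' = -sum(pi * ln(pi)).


Total N = 5 + 20 + 10 + 32 + 48 = 115
Per-species terms:
  p = 5/115 = 0.043478; ln(p) = -3.135500; p*ln(p) = 0.043478 * (-3.135500) = -0.136325
  p = 20/115 = 0.173913; ln(p) = -1.749200; p*ln(p) = 0.173913 * (-1.749200) = -0.304209
  p = 10/115 = 0.086957; ln(p) = -2.442342; p*ln(p) = 0.086957 * (-2.442342) = -0.212379
  p = 32/115 = 0.278261; ln(p) = -1.279196; p*ln(p) = 0.278261 * (-1.279196) = -0.355950
  p = 48/115 = 0.417391; ln(p) = -0.873732; p*ln(p) = 0.417391 * (-0.873732) = -0.364688
sum(p*ln(p)) = (-0.136325) + (-0.304209) + (-0.212379) + (-0.355950) + (-0.364688) = -1.373551
H' = -(-1.373551) = 1.373551 ≈ 1.3736

1.3736


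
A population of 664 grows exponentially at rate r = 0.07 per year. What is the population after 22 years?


r*t = 0.07 * 22 = 1.54
exp(1.54) = 4.66459
N = 664 * 4.66459 = 3097.29 ≈ 3097

3097


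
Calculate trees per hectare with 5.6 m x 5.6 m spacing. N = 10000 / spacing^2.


N = 10000 / 5.6^2 = 10000 / 31.36 = 318.878 ≈ 319 trees/ha

319 trees/ha


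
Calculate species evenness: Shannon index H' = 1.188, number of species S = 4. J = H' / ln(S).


ln(4) = 1.38629
J = H' / ln(S) = 1.188 / 1.38629 = 0.856964 ≈ 0.8570

0.8570


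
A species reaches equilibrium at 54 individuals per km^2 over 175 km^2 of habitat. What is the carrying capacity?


K = 54 * 175 = 9450 individuals

9450 individuals


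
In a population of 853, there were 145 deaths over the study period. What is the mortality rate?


Mortality rate = 145 / 853 = 0.169988 ≈ 0.1700

0.1700


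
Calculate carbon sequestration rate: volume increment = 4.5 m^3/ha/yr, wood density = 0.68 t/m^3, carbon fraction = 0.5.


C = 4.5 * 0.68 * 0.5 = 1.53 t C/ha/yr

1.53 t C/ha/yr


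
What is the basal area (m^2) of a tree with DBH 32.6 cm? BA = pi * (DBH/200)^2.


D/200 = 32.6/200 = 0.163 m
(D/200)^2 = 0.163^2 = 0.026569
BA = 3.141593 * 0.026569 = 0.0834690 ≈ 0.0835 m^2

0.0835 m^2


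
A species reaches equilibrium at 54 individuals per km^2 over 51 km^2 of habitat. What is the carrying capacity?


K = 54 * 51 = 2754 individuals

2754 individuals


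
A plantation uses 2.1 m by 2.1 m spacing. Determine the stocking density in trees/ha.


N = 10000 / 2.1^2 = 10000 / 4.41 = 2267.57 ≈ 2268 trees/ha

2268 trees/ha


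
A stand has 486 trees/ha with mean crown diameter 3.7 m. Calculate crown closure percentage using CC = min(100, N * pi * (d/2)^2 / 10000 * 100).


(d/2)^2 = (3.7/2)^2 = 1.85^2 = 3.4225
Crown area = 3.141593 * 3.4225 = 10.7521 m^2
N * area / 10000 * 100 = 486 * 10.7521 / 10000 * 100 = 52.2552
CC = min(100, 52.2552) = 52.2552 ≈ 52.3%

52.3%


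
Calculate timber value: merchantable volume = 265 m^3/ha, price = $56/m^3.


Value = 265 * 56 = $14840/ha

$14840/ha


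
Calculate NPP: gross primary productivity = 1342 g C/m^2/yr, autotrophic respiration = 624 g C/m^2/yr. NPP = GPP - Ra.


NPP = GPP - Ra = 1342 - 624 = 718 g C/m^2/yr

718 g C/m^2/yr


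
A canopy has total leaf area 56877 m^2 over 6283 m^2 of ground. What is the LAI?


LAI = 56877 / 6283 = 9.0525 ≈ 9.05

9.05


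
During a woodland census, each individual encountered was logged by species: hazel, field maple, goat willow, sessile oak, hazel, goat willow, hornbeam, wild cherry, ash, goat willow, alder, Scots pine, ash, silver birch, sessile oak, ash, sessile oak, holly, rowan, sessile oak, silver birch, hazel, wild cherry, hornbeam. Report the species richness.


Total individuals logged = 24
Distinct species (count of individuals): hazel (3), field maple (1), goat willow (3), sessile oak (4), hornbeam (2), wild cherry (2), ash (3), alder (1), Scots pine (1), silver birch (2), holly (1), rowan (1)
Species richness = number of distinct species = 12

12


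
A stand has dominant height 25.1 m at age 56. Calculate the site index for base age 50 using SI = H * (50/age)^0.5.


50/56 = 0.892857
(0.892857)^0.5 = 0.944911
SI = 25.1 * 0.944911 = 23.7173 ≈ 23.7 m

23.7 m


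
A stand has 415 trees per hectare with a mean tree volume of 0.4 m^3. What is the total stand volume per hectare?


V_stand = 415 * 0.4 = 166.0 m^3/ha

166.0 m^3/ha


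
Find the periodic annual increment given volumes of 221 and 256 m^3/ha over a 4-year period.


PAI = (V2 - V1) / period = (256 - 221) / 4 = 35 / 4 = 8.75 m^3/ha/yr

8.75 m^3/ha/yr


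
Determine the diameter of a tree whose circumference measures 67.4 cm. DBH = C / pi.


DBH = C / pi = 67.4 / 3.141593 = 21.4541 ≈ 21.45 cm

21.45 cm


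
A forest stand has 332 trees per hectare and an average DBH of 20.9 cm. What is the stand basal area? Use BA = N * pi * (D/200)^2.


(D/200)^2 = (20.9/200)^2 = 0.1045^2 = 0.01092025
Individual BA = 3.141593 * 0.01092025 = 0.0343070 m^2
Stand BA = 332 * 0.0343070 = 11.3899 ≈ 11.39 m^2/ha

11.39 m^2/ha


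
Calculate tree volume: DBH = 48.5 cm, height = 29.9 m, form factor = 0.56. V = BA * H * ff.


(D/200)^2 = (48.5/200)^2 = 0.2425^2 = 0.05880625
BA = 3.141593 * 0.05880625 = 0.184745 m^2
V = 0.184745 * 29.9 * 0.56 = 3.09337 ≈ 3.093 m^3

3.093 m^3


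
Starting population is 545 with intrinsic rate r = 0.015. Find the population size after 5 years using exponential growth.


r*t = 0.015 * 5 = 0.075
exp(0.075) = 1.07788
N = 545 * 1.07788 = 587.445 ≈ 587

587


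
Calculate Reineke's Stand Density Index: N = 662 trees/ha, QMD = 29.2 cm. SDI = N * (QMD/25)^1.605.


QMD/25 = 29.2/25 = 1.168
(1.168)^1.605 = exp(1.605 * ln(1.168)) = exp(1.605 * 0.155293) = exp(0.249245) = 1.28306
SDI = 662 * 1.28306 = 849.386 ≈ 849

849


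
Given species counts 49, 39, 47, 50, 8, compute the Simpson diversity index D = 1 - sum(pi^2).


Total N = 49 + 39 + 47 + 50 + 8 = 193
Per-species terms:
  p = 49/193 = 0.253886; p^2 = 0.253886^2 = 0.064458
  p = 39/193 = 0.202073; p^2 = 0.202073^2 = 0.040833
  p = 47/193 = 0.243523; p^2 = 0.243523^2 = 0.059303
  p = 50/193 = 0.259067; p^2 = 0.259067^2 = 0.067116
  p = 8/193 = 0.041451; p^2 = 0.041451^2 = 0.001718
sum(p^2) = 0.064458 + 0.040833 + 0.059303 + 0.067116 + 0.001718 = 0.233428
D = 1 - 0.233428 = 0.766572 ≈ 0.7666

0.7666


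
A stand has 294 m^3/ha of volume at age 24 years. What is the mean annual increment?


MAI = 294 / 24 = 12.25 m^3/ha/yr

12.25 m^3/ha/yr


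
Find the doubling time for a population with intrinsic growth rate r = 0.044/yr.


td = ln(2) / 0.044 = 0.693147 / 0.044 = 15.7533 ≈ 15.8 years

15.8 years


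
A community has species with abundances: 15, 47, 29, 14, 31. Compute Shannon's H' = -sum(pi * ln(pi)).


Total N = 15 + 47 + 29 + 14 + 31 = 136
Per-species terms:
  p = 15/136 = 0.110294; ln(p) = -2.204606; p*ln(p) = 0.110294 * (-2.204606) = -0.243155
  p = 47/136 = 0.345588; ln(p) = -1.062508; p*ln(p) = 0.345588 * (-1.062508) = -0.367190
  p = 29/136 = 0.213235; ln(p) = -1.545360; p*ln(p) = 0.213235 * (-1.545360) = -0.329525
  p = 14/136 = 0.102941; ln(p) = -2.273599; p*ln(p) = 0.102941 * (-2.273599) = -0.234047
  p = 31/136 = 0.227941; ln(p) = -1.478668; p*ln(p) = 0.227941 * (-1.478668) = -0.337049
sum(p*ln(p)) = (-0.243155) + (-0.367190) + (-0.329525) + (-0.234047) + (-0.337049) = -1.510966
H' = -(-1.510966) = 1.510966 ≈ 1.5110

1.5110


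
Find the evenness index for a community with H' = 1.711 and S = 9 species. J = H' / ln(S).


ln(9) = 2.19722
J = H' / ln(S) = 1.711 / 2.19722 = 0.778711 ≈ 0.7787

0.7787


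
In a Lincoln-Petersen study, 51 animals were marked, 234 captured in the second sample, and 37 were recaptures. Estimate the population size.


N = M * C / R = 51 * 234 / 37 = 11934 / 37 = 322.54 ≈ 323

323 individuals


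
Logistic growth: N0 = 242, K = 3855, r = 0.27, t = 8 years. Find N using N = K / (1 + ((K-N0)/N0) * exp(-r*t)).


(K - N0)/N0 = (3855 - 242)/242 = 3613/242 = 14.9298
r*t = 0.27 * 8 = 2.16; exp(-2.16) = 0.115325
14.9298 * 0.115325 = 1.72178
1 + 1.72178 = 2.72178
N = 3855 / 2.72178 = 1416.35 ≈ 1416

1416


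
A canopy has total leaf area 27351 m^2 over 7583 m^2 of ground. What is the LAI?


LAI = 27351 / 7583 = 3.6069 ≈ 3.61

3.61


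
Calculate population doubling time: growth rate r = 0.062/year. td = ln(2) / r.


td = ln(2) / 0.062 = 0.693147 / 0.062 = 11.1798 ≈ 11.2 years

11.2 years


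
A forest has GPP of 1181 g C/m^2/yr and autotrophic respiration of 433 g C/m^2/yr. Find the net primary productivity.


NPP = GPP - Ra = 1181 - 433 = 748 g C/m^2/yr

748 g C/m^2/yr


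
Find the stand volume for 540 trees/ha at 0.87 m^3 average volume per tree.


V_stand = 540 * 0.87 = 469.8 m^3/ha

469.8 m^3/ha


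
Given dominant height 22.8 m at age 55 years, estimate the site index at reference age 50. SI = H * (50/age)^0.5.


50/55 = 0.909091
(0.909091)^0.5 = 0.953463
SI = 22.8 * 0.953463 = 21.7390 ≈ 21.7 m

21.7 m


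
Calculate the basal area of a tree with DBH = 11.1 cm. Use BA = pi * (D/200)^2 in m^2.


D/200 = 11.1/200 = 0.0555 m
(D/200)^2 = 0.0555^2 = 0.00308025
BA = 3.141593 * 0.00308025 = 0.00967689 ≈ 0.0097 m^2

0.0097 m^2


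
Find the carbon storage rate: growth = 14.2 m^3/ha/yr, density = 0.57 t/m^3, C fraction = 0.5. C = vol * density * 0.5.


C = 14.2 * 0.57 * 0.5 = 4.047 ≈ 4.05 t C/ha/yr

4.05 t C/ha/yr


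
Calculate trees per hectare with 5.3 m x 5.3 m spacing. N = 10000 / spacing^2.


N = 10000 / 5.3^2 = 10000 / 28.09 = 355.999 ≈ 356 trees/ha

356 trees/ha


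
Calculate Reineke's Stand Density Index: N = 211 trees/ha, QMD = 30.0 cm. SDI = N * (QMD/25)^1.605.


QMD/25 = 30.0/25 = 1.2
(1.2)^1.605 = exp(1.605 * ln(1.2)) = exp(1.605 * 0.182322) = exp(0.292627) = 1.33994
SDI = 211 * 1.33994 = 282.727 ≈ 283

283


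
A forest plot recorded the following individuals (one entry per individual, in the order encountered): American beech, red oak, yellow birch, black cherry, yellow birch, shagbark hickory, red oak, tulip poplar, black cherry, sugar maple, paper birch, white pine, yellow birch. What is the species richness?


Total individuals logged = 13
Distinct species (count of individuals): American beech (1), red oak (2), yellow birch (3), black cherry (2), shagbark hickory (1), tulip poplar (1), sugar maple (1), paper birch (1), white pine (1)
Species richness = number of distinct species = 9

9


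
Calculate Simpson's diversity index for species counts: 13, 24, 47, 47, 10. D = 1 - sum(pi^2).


Total N = 13 + 24 + 47 + 47 + 10 = 141
Per-species terms:
  p = 13/141 = 0.092199; p^2 = 0.092199^2 = 0.008501
  p = 24/141 = 0.170213; p^2 = 0.170213^2 = 0.028972
  p = 47/141 = 0.333333; p^2 = 0.333333^2 = 0.111111
  p = 47/141 = 0.333333; p^2 = 0.333333^2 = 0.111111
  p = 10/141 = 0.070922; p^2 = 0.070922^2 = 0.005030
sum(p^2) = 0.008501 + 0.028972 + 0.111111 + 0.111111 + 0.005030 = 0.264725
D = 1 - 0.264725 = 0.735275 ≈ 0.7353

0.7353


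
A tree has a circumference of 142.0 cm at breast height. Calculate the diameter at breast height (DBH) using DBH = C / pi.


DBH = C / pi = 142.0 / 3.141593 = 45.2000 ≈ 45.20 cm

45.20 cm


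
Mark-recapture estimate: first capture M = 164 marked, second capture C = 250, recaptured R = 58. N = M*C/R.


N = M * C / R = 164 * 250 / 58 = 41000 / 58 = 706.90 ≈ 707

707 individuals


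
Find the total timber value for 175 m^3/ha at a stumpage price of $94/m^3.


Value = 175 * 94 = $16450/ha

$16450/ha


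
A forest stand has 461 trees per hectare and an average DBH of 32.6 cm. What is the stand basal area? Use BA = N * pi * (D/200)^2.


(D/200)^2 = (32.6/200)^2 = 0.163^2 = 0.026569
Individual BA = 3.141593 * 0.026569 = 0.0834690 m^2
Stand BA = 461 * 0.0834690 = 38.4792 ≈ 38.48 m^2/ha

38.48 m^2/ha


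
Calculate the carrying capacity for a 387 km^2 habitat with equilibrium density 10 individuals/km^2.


K = 10 * 387 = 3870 individuals

3870 individuals


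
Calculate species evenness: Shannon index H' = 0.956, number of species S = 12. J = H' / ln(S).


ln(12) = 2.48491
J = H' / ln(S) = 0.956 / 2.48491 = 0.384722 ≈ 0.3847

0.3847


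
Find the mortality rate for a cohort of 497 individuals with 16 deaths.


Mortality rate = 16 / 497 = 0.032193 ≈ 0.0322

0.0322


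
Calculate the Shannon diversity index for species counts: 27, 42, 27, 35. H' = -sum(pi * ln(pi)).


Total N = 27 + 42 + 27 + 35 = 131
Per-species terms:
  p = 27/131 = 0.206107; ln(p) = -1.579360; p*ln(p) = 0.206107 * (-1.579360) = -0.325517
  p = 42/131 = 0.320611; ln(p) = -1.137527; p*ln(p) = 0.320611 * (-1.137527) = -0.364704
  p = 27/131 = 0.206107; ln(p) = -1.579360; p*ln(p) = 0.206107 * (-1.579360) = -0.325517
  p = 35/131 = 0.267176; ln(p) = -1.319848; p*ln(p) = 0.267176 * (-1.319848) = -0.352632
sum(p*ln(p)) = (-0.325517) + (-0.364704) + (-0.325517) + (-0.352632) = -1.368370
H' = -(-1.368370) = 1.368370 ≈ 1.3684

1.3684


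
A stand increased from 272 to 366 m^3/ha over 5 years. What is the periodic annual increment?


PAI = (V2 - V1) / period = (366 - 272) / 5 = 94 / 5 = 18.80 m^3/ha/yr

18.80 m^3/ha/yr


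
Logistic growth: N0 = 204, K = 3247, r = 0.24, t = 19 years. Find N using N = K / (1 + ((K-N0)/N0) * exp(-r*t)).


(K - N0)/N0 = (3247 - 204)/204 = 3043/204 = 14.9167
r*t = 0.24 * 19 = 4.56; exp(-4.56) = 0.0104621
14.9167 * 0.0104621 = 0.156060
1 + 0.156060 = 1.15606
N = 3247 / 1.15606 = 2808.68 ≈ 2809

2809


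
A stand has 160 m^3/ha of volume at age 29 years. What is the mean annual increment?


MAI = 160 / 29 = 5.5172 ≈ 5.52 m^3/ha/yr

5.52 m^3/ha/yr


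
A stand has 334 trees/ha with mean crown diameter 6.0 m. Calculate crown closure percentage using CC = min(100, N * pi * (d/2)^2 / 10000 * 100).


(d/2)^2 = (6.0/2)^2 = 3^2 = 9
Crown area = 3.141593 * 9 = 28.2743 m^2
N * area / 10000 * 100 = 334 * 28.2743 / 10000 * 100 = 94.4362
CC = min(100, 94.4362) = 94.4362 ≈ 94.4%

94.4%


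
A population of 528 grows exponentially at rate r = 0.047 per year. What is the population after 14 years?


r*t = 0.047 * 14 = 0.658
exp(0.658) = 1.93093
N = 528 * 1.93093 = 1019.53 ≈ 1020

1020


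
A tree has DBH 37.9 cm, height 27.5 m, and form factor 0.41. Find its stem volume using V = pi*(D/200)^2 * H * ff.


(D/200)^2 = (37.9/200)^2 = 0.1895^2 = 0.03591025
BA = 3.141593 * 0.03591025 = 0.112815 m^2
V = 0.112815 * 27.5 * 0.41 = 1.27199 ≈ 1.272 m^3

1.272 m^3


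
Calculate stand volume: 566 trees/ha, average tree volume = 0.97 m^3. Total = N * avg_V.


V_stand = 566 * 0.97 = 549.02 ≈ 549.0 m^3/ha

549.0 m^3/ha


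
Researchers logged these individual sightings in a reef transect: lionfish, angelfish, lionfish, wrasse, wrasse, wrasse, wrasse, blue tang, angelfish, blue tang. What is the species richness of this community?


Total individuals logged = 10
Distinct species (count of individuals): lionfish (2), angelfish (2), wrasse (4), blue tang (2)
Species richness = number of distinct species = 4

4


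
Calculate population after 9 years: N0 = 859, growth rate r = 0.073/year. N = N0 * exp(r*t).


r*t = 0.073 * 9 = 0.657
exp(0.657) = 1.92900
N = 859 * 1.92900 = 1657.01 ≈ 1657

1657


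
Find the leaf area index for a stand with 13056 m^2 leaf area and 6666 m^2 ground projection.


LAI = 13056 / 6666 = 1.9586 ≈ 1.96

1.96


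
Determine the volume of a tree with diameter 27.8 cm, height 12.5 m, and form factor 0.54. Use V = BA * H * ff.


(D/200)^2 = (27.8/200)^2 = 0.139^2 = 0.019321
BA = 3.141593 * 0.019321 = 0.0606987 m^2
V = 0.0606987 * 12.5 * 0.54 = 0.409716 ≈ 0.410 m^3

0.410 m^3


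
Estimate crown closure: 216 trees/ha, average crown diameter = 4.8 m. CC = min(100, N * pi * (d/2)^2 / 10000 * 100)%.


(d/2)^2 = (4.8/2)^2 = 2.4^2 = 5.76
Crown area = 3.141593 * 5.76 = 18.0956 m^2
N * area / 10000 * 100 = 216 * 18.0956 / 10000 * 100 = 39.0865
CC = min(100, 39.0865) = 39.0865 ≈ 39.1%

39.1%


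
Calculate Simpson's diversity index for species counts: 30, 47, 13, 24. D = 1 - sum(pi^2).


Total N = 30 + 47 + 13 + 24 = 114
Per-species terms:
  p = 30/114 = 0.263158; p^2 = 0.263158^2 = 0.069252
  p = 47/114 = 0.412281; p^2 = 0.412281^2 = 0.169976
  p = 13/114 = 0.114035; p^2 = 0.114035^2 = 0.013004
  p = 24/114 = 0.210526; p^2 = 0.210526^2 = 0.044321
sum(p^2) = 0.069252 + 0.169976 + 0.013004 + 0.044321 = 0.296553
D = 1 - 0.296553 = 0.703447 ≈ 0.7034

0.7034


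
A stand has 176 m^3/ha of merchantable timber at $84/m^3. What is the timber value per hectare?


Value = 176 * 84 = $14784/ha

$14784/ha


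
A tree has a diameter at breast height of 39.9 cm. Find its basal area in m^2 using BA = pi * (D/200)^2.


D/200 = 39.9/200 = 0.1995 m
(D/200)^2 = 0.1995^2 = 0.03980025
BA = 3.141593 * 0.03980025 = 0.125036 ≈ 0.1250 m^2

0.1250 m^2


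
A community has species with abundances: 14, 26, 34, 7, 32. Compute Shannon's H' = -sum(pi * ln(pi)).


Total N = 14 + 26 + 34 + 7 + 32 = 113
Per-species terms:
  p = 14/113 = 0.123894; ln(p) = -2.088329; p*ln(p) = 0.123894 * (-2.088329) = -0.258731
  p = 26/113 = 0.230088; ln(p) = -1.469293; p*ln(p) = 0.230088 * (-1.469293) = -0.338067
  p = 34/113 = 0.300885; ln(p) = -1.201027; p*ln(p) = 0.300885 * (-1.201027) = -0.361371
  p = 7/113 = 0.061947; ln(p) = -2.781476; p*ln(p) = 0.061947 * (-2.781476) = -0.172304
  p = 32/113 = 0.283186; ln(p) = -1.261651; p*ln(p) = 0.283186 * (-1.261651) = -0.357282
sum(p*ln(p)) = (-0.258731) + (-0.338067) + (-0.361371) + (-0.172304) + (-0.357282) = -1.487755
H' = -(-1.487755) = 1.487755 ≈ 1.4878

1.4878


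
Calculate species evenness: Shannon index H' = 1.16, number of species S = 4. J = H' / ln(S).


ln(4) = 1.38629
J = H' / ln(S) = 1.16 / 1.38629 = 0.836766 ≈ 0.8368

0.8368


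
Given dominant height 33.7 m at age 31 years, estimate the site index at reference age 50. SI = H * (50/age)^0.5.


50/31 = 1.61290
(1.61290)^0.5 = 1.27000
SI = 33.7 * 1.27000 = 42.7990 ≈ 42.8 m

42.8 m


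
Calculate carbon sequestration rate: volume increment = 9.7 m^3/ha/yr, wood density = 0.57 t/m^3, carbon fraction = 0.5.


C = 9.7 * 0.57 * 0.5 = 2.7645 ≈ 2.76 t C/ha/yr

2.76 t C/ha/yr


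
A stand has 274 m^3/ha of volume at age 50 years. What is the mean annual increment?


MAI = 274 / 50 = 5.48 m^3/ha/yr

5.48 m^3/ha/yr


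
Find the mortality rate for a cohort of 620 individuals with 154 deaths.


Mortality rate = 154 / 620 = 0.248387 ≈ 0.2484

0.2484


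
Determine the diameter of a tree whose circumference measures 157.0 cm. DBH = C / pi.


DBH = C / pi = 157.0 / 3.141593 = 49.9746 ≈ 49.97 cm

49.97 cm


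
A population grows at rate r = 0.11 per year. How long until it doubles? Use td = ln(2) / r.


td = ln(2) / 0.11 = 0.693147 / 0.11 = 6.30134 ≈ 6.3 years

6.3 years


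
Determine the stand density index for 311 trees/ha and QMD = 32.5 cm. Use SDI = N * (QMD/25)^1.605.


QMD/25 = 32.5/25 = 1.3
(1.3)^1.605 = exp(1.605 * ln(1.3)) = exp(1.605 * 0.262364) = exp(0.421094) = 1.52363
SDI = 311 * 1.52363 = 473.849 ≈ 474

474


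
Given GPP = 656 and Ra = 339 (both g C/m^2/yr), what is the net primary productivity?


NPP = GPP - Ra = 656 - 339 = 317 g C/m^2/yr

317 g C/m^2/yr


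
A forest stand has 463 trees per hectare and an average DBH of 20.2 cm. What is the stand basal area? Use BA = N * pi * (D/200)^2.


(D/200)^2 = (20.2/200)^2 = 0.101^2 = 0.010201
Individual BA = 3.141593 * 0.010201 = 0.0320474 m^2
Stand BA = 463 * 0.0320474 = 14.8379 ≈ 14.84 m^2/ha

14.84 m^2/ha


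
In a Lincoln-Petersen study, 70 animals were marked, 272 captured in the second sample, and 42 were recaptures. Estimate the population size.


N = M * C / R = 70 * 272 / 42 = 19040 / 42 = 453.33 ≈ 453

453 individuals


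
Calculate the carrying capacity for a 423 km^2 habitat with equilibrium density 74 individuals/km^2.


K = 74 * 423 = 31302 individuals

31302 individuals


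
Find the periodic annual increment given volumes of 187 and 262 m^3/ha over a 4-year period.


PAI = (V2 - V1) / period = (262 - 187) / 4 = 75 / 4 = 18.75 m^3/ha/yr

18.75 m^3/ha/yr


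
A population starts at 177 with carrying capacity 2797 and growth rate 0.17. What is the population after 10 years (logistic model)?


(K - N0)/N0 = (2797 - 177)/177 = 2620/177 = 14.8023
r*t = 0.17 * 10 = 1.7; exp(-1.7) = 0.182684
14.8023 * 0.182684 = 2.70414
1 + 2.70414 = 3.70414
N = 2797 / 3.70414 = 755.101 ≈ 755

755


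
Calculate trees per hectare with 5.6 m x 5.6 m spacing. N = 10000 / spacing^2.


N = 10000 / 5.6^2 = 10000 / 31.36 = 318.878 ≈ 319 trees/ha

319 trees/ha


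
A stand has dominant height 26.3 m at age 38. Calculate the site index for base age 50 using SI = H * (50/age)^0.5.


50/38 = 1.31579
(1.31579)^0.5 = 1.14708
SI = 26.3 * 1.14708 = 30.1682 ≈ 30.2 m

30.2 m


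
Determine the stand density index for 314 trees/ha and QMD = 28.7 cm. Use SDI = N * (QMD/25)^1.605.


QMD/25 = 28.7/25 = 1.148
(1.148)^1.605 = exp(1.605 * ln(1.148)) = exp(1.605 * 0.138021) = exp(0.221524) = 1.24798
SDI = 314 * 1.24798 = 391.866 ≈ 392

392


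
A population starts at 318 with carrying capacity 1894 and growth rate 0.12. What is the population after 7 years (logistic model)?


(K - N0)/N0 = (1894 - 318)/318 = 1576/318 = 4.95597
r*t = 0.12 * 7 = 0.84; exp(-0.84) = 0.431711
4.95597 * 0.431711 = 2.13955
1 + 2.13955 = 3.13955
N = 1894 / 3.13955 = 603.271 ≈ 603

603


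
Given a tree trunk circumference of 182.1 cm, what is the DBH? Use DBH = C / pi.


DBH = C / pi = 182.1 / 3.141593 = 57.9642 ≈ 57.96 cm

57.96 cm


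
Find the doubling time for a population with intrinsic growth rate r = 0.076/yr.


td = ln(2) / 0.076 = 0.693147 / 0.076 = 9.12036 ≈ 9.1 years

9.1 years


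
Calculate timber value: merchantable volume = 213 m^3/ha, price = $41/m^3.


Value = 213 * 41 = $8733/ha

$8733/ha


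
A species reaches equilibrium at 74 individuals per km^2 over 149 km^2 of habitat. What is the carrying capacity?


K = 74 * 149 = 11026 individuals

11026 individuals


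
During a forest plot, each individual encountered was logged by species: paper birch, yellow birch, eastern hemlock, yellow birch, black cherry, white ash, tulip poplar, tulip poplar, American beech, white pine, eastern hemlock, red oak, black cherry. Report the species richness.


Total individuals logged = 13
Distinct species (count of individuals): paper birch (1), yellow birch (2), eastern hemlock (2), black cherry (2), white ash (1), tulip poplar (2), American beech (1), white pine (1), red oak (1)
Species richness = number of distinct species = 9

9


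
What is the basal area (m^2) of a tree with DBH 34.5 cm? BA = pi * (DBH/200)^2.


D/200 = 34.5/200 = 0.1725 m
(D/200)^2 = 0.1725^2 = 0.02975625
BA = 3.141593 * 0.02975625 = 0.0934820 ≈ 0.0935 m^2

0.0935 m^2


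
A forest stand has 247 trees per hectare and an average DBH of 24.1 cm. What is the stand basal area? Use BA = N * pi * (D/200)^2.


(D/200)^2 = (24.1/200)^2 = 0.1205^2 = 0.01452025
Individual BA = 3.141593 * 0.01452025 = 0.0456167 m^2
Stand BA = 247 * 0.0456167 = 11.2673 ≈ 11.27 m^2/ha

11.27 m^2/ha


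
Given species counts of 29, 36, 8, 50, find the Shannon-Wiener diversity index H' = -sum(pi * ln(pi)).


Total N = 29 + 36 + 8 + 50 = 123
Per-species terms:
  p = 29/123 = 0.235772; ln(p) = -1.444890; p*ln(p) = 0.235772 * (-1.444890) = -0.340665
  p = 36/123 = 0.292683; ln(p) = -1.228665; p*ln(p) = 0.292683 * (-1.228665) = -0.359609
  p = 8/123 = 0.065041; ln(p) = -2.732737; p*ln(p) = 0.065041 * (-2.732737) = -0.177740
  p = 50/123 = 0.406504; ln(p) = -0.900162; p*ln(p) = 0.406504 * (-0.900162) = -0.365919
sum(p*ln(p)) = (-0.340665) + (-0.359609) + (-0.177740) + (-0.365919) = -1.243933
H' = -(-1.243933) = 1.243933 ≈ 1.2439

1.2439


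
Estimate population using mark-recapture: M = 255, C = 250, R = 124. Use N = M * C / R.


N = M * C / R = 255 * 250 / 124 = 63750 / 124 = 514.11 ≈ 514

514 individuals


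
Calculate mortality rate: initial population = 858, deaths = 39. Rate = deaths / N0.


Mortality rate = 39 / 858 = 0.045455 ≈ 0.0455

0.0455


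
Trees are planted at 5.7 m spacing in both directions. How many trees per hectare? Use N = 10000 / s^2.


N = 10000 / 5.7^2 = 10000 / 32.49 = 307.787 ≈ 308 trees/ha

308 trees/ha


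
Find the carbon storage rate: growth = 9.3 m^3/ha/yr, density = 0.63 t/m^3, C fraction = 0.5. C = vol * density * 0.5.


C = 9.3 * 0.63 * 0.5 = 2.9295 ≈ 2.93 t C/ha/yr

2.93 t C/ha/yr


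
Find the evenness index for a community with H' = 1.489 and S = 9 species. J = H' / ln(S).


ln(9) = 2.19722
J = H' / ln(S) = 1.489 / 2.19722 = 0.677675 ≈ 0.6777

0.6777


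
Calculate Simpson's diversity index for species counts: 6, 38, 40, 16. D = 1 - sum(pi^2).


Total N = 6 + 38 + 40 + 16 = 100
Per-species terms:
  p = 6/100 = 0.060000; p^2 = 0.060000^2 = 0.003600
  p = 38/100 = 0.380000; p^2 = 0.380000^2 = 0.144400
  p = 40/100 = 0.400000; p^2 = 0.400000^2 = 0.160000
  p = 16/100 = 0.160000; p^2 = 0.160000^2 = 0.025600
sum(p^2) = 0.003600 + 0.144400 + 0.160000 + 0.025600 = 0.333600
D = 1 - 0.333600 = 0.666400 ≈ 0.6664

0.6664


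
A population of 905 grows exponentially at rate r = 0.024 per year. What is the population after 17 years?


r*t = 0.024 * 17 = 0.408
exp(0.408) = 1.50381
N = 905 * 1.50381 = 1360.95 ≈ 1361

1361


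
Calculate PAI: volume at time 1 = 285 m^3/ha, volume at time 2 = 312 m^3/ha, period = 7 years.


PAI = (V2 - V1) / period = (312 - 285) / 7 = 27 / 7 = 3.8571 ≈ 3.86 m^3/ha/yr

3.86 m^3/ha/yr
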